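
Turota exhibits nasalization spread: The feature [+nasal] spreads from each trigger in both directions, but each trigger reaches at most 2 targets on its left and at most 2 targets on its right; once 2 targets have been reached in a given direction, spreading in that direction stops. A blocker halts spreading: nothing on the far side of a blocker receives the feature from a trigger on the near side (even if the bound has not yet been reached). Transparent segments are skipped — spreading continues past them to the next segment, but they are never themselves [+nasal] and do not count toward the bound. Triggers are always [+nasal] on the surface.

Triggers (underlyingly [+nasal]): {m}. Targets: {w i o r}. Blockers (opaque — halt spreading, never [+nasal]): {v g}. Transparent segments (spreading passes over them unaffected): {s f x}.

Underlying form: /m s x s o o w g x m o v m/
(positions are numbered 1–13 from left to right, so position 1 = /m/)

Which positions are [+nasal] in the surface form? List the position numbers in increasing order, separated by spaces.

1 5 6 10 11 13

From /m/ at 1 rightward: 2 /s/ transparent; 3 /x/ transparent; 4 /s/ transparent; 5 /o/ → [+nasal]; 6 /o/ → [+nasal]; bound reached.
From /m/ at 1 leftward: word edge.
From /m/ at 10 rightward: 11 /o/ → [+nasal]; 12 /v/ blocks.
From /m/ at 10 leftward: 9 /x/ transparent; 8 /g/ blocks.
From /m/ at 13 rightward: word edge.
From /m/ at 13 leftward: 12 /v/ blocks.
Target with no active source: position 7 stays [-nasal].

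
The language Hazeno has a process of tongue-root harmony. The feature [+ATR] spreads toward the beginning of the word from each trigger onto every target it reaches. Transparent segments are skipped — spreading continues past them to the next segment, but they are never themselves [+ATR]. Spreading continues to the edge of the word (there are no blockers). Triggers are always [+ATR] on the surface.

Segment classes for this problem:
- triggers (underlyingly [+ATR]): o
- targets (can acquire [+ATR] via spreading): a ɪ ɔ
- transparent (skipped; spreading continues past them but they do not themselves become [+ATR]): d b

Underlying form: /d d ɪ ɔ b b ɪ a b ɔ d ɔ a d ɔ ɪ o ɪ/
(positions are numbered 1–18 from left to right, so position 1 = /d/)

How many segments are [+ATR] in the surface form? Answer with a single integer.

From /o/ at 17 leftward: 16 /ɪ/ → [+ATR]; 15 /ɔ/ → [+ATR]; 14 /d/ transparent; 13 /a/ → [+ATR]; 12 /ɔ/ → [+ATR]; 11 /d/ transparent; 10 /ɔ/ → [+ATR]; 9 /b/ transparent; 8 /a/ → [+ATR]; 7 /ɪ/ → [+ATR]; 6 /b/ transparent; 5 /b/ transparent; 4 /ɔ/ → [+ATR]; 3 /ɪ/ → [+ATR]; 2 /d/ transparent; 1 /d/ transparent; word edge.
Target with no active source: position 18 stays [-ATR].
[+ATR] positions on the surface: 3 4 7 8 10 12 13 15 16 17.

10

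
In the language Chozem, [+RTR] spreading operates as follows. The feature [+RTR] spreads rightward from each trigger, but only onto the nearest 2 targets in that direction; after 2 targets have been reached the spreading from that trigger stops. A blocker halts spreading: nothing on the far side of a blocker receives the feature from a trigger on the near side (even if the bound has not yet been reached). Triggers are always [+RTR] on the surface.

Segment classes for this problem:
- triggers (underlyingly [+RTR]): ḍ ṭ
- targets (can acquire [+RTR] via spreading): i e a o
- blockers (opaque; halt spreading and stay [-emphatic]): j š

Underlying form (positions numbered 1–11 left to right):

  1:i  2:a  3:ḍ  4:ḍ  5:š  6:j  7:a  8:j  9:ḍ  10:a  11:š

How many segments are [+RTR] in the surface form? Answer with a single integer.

4

From /ḍ/ at 3 rightward: 4 /ḍ/ is itself a trigger — this domain ends here.
From /ḍ/ at 4 rightward: 5 /š/ blocks.
From /ḍ/ at 9 rightward: 10 /a/ → [+RTR]; 11 /š/ blocks.
Targets with no active source: positions 1 2 7 stay [-emphatic].
[+RTR] positions on the surface: 3 4 9 10.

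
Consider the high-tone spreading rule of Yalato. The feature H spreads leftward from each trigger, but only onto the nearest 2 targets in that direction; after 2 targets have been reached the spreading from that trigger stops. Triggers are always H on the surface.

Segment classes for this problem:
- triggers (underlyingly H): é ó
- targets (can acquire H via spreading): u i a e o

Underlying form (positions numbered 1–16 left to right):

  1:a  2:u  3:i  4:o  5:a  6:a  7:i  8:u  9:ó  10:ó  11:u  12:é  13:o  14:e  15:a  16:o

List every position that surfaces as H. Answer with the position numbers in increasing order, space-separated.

From /ó/ at 9 leftward: 8 /u/ → H; 7 /i/ → H; bound reached.
From /ó/ at 10 leftward: 9 /ó/ is itself a trigger — this domain ends here.
From /é/ at 12 leftward: 11 /u/ → H; 10 /ó/ is itself a trigger — this domain ends here.
Targets with no active source: positions 1 2 3 4 5 6 13 14 15 16 stay [-high tone].

7 8 9 10 11 12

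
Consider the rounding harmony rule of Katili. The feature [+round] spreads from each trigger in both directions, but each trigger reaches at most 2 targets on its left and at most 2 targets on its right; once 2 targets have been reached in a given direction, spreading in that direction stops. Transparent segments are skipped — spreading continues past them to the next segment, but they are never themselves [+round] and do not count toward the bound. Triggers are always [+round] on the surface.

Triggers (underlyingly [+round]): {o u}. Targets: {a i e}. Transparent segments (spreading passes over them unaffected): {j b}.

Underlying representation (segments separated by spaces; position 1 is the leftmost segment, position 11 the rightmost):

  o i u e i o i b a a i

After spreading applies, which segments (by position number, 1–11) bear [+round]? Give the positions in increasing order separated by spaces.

1 2 3 4 5 6 7 9

From /o/ at 1 rightward: 2 /i/ → [+round]; 3 /u/ is itself a trigger — this domain ends here.
From /o/ at 1 leftward: word edge.
From /u/ at 3 rightward: 4 /e/ → [+round]; 5 /i/ → [+round]; bound reached.
From /u/ at 3 leftward: 2 /i/ → [+round]; 1 /o/ is itself a trigger — this domain ends here.
From /o/ at 6 rightward: 7 /i/ → [+round]; 8 /b/ transparent; 9 /a/ → [+round]; bound reached.
From /o/ at 6 leftward: 5 /i/ → [+round]; 4 /e/ → [+round]; bound reached.
Targets with no active source: positions 10 11 stay [-round].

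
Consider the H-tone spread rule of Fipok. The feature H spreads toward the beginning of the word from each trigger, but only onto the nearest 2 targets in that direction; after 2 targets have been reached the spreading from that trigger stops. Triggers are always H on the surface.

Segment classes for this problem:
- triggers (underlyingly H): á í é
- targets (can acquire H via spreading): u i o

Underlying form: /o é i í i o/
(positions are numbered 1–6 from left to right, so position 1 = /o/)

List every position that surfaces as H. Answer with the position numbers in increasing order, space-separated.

From /é/ at 2 leftward: 1 /o/ → H; word edge.
From /í/ at 4 leftward: 3 /i/ → H; 2 /é/ is itself a trigger — this domain ends here.
Targets with no active source: positions 5 6 stay [-high tone].

1 2 3 4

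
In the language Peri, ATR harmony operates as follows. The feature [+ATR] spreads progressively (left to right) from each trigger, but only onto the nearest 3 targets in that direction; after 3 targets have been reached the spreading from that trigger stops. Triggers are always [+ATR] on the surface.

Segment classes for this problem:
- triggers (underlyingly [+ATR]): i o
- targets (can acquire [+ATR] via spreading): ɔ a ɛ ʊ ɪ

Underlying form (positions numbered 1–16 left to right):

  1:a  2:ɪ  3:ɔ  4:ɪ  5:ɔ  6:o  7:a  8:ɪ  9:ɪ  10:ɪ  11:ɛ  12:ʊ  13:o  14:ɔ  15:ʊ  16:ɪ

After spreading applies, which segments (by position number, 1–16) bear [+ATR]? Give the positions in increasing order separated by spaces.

6 7 8 9 13 14 15 16

From /o/ at 6 rightward: 7 /a/ → [+ATR]; 8 /ɪ/ → [+ATR]; 9 /ɪ/ → [+ATR]; bound reached.
From /o/ at 13 rightward: 14 /ɔ/ → [+ATR]; 15 /ʊ/ → [+ATR]; 16 /ɪ/ → [+ATR]; bound reached.
Targets with no active source: positions 1 2 3 4 5 10 11 12 stay [-ATR].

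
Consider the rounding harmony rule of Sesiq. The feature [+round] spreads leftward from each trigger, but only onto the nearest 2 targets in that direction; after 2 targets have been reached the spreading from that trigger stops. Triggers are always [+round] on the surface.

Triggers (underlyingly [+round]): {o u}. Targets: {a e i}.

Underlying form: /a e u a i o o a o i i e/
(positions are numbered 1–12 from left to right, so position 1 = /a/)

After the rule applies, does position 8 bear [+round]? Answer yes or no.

From /u/ at 3 leftward: 2 /e/ → [+round]; 1 /a/ → [+round]; bound reached.
From /o/ at 6 leftward: 5 /i/ → [+round]; 4 /a/ → [+round]; bound reached.
From /o/ at 7 leftward: 6 /o/ is itself a trigger — this domain ends here.
From /o/ at 9 leftward: 8 /a/ → [+round]; 7 /o/ is itself a trigger — this domain ends here.
Targets with no active source: positions 10 11 12 stay [-round].
[+round] positions on the surface: 1 2 3 4 5 6 7 8 9.

yes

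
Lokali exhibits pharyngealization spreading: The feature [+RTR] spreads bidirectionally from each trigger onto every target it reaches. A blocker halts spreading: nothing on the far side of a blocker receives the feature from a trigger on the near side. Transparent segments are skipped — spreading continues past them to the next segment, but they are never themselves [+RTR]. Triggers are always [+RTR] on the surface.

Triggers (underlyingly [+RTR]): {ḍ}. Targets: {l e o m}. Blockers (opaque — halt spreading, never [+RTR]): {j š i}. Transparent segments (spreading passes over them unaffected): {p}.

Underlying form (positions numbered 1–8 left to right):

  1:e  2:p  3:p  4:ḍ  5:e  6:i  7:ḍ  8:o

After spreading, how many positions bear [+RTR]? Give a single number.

5

From /ḍ/ at 4 rightward: 5 /e/ → [+RTR]; 6 /i/ blocks.
From /ḍ/ at 4 leftward: 3 /p/ transparent; 2 /p/ transparent; 1 /e/ → [+RTR]; word edge.
From /ḍ/ at 7 rightward: 8 /o/ → [+RTR]; word edge.
From /ḍ/ at 7 leftward: 6 /i/ blocks.
[+RTR] positions on the surface: 1 4 5 7 8.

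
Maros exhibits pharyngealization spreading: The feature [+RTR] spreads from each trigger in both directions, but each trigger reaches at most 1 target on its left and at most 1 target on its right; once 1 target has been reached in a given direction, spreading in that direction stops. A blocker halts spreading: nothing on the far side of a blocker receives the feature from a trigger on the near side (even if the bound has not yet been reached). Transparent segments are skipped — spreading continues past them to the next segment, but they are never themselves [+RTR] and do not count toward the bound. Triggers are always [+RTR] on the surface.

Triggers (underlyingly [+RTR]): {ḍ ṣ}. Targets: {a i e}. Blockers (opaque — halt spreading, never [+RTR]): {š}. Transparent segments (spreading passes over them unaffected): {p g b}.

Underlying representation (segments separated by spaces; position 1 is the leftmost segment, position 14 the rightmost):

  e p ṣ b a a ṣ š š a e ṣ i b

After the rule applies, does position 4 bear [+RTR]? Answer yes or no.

From /ṣ/ at 3 rightward: 4 /b/ transparent; 5 /a/ → [+RTR]; bound reached.
From /ṣ/ at 3 leftward: 2 /p/ transparent; 1 /e/ → [+RTR]; bound reached.
From /ṣ/ at 7 rightward: 8 /š/ blocks.
From /ṣ/ at 7 leftward: 6 /a/ → [+RTR]; bound reached.
From /ṣ/ at 12 rightward: 13 /i/ → [+RTR]; bound reached.
From /ṣ/ at 12 leftward: 11 /e/ → [+RTR]; bound reached.
Target with no active source: position 10 stays [-emphatic].
[+RTR] positions on the surface: 1 3 5 6 7 11 12 13.

no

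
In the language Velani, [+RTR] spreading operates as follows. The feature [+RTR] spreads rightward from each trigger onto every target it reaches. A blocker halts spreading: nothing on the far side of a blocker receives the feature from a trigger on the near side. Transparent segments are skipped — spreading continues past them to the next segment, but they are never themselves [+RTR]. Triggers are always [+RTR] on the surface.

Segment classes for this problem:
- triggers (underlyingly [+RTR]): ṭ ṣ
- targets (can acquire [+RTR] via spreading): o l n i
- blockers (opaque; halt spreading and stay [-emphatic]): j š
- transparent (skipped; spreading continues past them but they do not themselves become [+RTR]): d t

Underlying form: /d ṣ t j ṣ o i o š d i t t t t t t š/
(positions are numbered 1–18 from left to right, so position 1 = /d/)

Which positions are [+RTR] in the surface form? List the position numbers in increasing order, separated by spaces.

From /ṣ/ at 2 rightward: 3 /t/ transparent; 4 /j/ blocks.
From /ṣ/ at 5 rightward: 6 /o/ → [+RTR]; 7 /i/ → [+RTR]; 8 /o/ → [+RTR]; 9 /š/ blocks.
Target with no active source: position 11 stays [-emphatic].

2 5 6 7 8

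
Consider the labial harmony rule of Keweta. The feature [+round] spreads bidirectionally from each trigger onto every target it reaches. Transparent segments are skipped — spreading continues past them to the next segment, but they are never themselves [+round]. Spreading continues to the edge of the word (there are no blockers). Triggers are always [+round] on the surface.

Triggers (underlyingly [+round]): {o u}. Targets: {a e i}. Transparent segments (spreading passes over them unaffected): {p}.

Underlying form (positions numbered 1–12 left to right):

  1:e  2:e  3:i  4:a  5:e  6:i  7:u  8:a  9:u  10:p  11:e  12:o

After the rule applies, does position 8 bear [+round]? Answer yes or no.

yes

From /u/ at 7 rightward: 8 /a/ → [+round]; 9 /u/ is itself a trigger — this domain ends here.
From /u/ at 7 leftward: 6 /i/ → [+round]; 5 /e/ → [+round]; 4 /a/ → [+round]; 3 /i/ → [+round]; 2 /e/ → [+round]; 1 /e/ → [+round]; word edge.
From /u/ at 9 rightward: 10 /p/ transparent; 11 /e/ → [+round]; 12 /o/ is itself a trigger — this domain ends here.
From /u/ at 9 leftward: 8 /a/ → [+round]; 7 /u/ is itself a trigger — this domain ends here.
From /o/ at 12 rightward: word edge.
From /o/ at 12 leftward: 11 /e/ → [+round]; 10 /p/ transparent; 9 /u/ is itself a trigger — this domain ends here.
[+round] positions on the surface: 1 2 3 4 5 6 7 8 9 11 12.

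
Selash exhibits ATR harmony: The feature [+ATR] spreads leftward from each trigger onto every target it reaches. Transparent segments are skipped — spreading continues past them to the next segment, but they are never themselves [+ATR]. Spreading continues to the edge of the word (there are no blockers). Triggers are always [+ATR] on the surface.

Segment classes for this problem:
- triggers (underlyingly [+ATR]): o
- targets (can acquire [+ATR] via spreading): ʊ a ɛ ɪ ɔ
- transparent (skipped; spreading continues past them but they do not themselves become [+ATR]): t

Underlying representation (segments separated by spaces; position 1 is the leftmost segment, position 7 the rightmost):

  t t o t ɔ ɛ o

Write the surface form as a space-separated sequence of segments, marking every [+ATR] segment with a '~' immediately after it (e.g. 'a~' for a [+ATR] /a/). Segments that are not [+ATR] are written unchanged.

t t o~ t ɔ~ ɛ~ o~

From /o/ at 3 leftward: 2 /t/ transparent; 1 /t/ transparent; word edge.
From /o/ at 7 leftward: 6 /ɛ/ → [+ATR]; 5 /ɔ/ → [+ATR]; 4 /t/ transparent; 3 /o/ is itself a trigger — this domain ends here.
[+ATR] positions on the surface: 3 5 6 7.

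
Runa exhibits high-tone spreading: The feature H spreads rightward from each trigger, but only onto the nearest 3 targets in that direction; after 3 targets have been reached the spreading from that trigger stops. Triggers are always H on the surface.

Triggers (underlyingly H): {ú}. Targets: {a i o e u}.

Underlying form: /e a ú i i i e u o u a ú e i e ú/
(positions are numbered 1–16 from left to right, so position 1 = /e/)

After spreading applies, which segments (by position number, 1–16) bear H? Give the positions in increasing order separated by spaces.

3 4 5 6 12 13 14 15 16

From /ú/ at 3 rightward: 4 /i/ → H; 5 /i/ → H; 6 /i/ → H; bound reached.
From /ú/ at 12 rightward: 13 /e/ → H; 14 /i/ → H; 15 /e/ → H; bound reached.
From /ú/ at 16 rightward: word edge.
Targets with no active source: positions 1 2 7 8 9 10 11 stay [-high tone].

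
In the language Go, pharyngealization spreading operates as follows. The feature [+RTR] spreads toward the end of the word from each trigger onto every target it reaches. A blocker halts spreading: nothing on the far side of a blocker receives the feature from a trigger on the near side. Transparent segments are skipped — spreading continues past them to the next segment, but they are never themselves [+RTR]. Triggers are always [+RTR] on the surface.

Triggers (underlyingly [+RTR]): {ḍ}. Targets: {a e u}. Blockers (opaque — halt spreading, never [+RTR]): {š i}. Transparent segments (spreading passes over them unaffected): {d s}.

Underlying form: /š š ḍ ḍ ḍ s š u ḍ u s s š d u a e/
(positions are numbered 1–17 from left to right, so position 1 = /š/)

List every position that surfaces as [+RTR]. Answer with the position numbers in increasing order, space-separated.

3 4 5 9 10

From /ḍ/ at 3 rightward: 4 /ḍ/ is itself a trigger — this domain ends here.
From /ḍ/ at 4 rightward: 5 /ḍ/ is itself a trigger — this domain ends here.
From /ḍ/ at 5 rightward: 6 /s/ transparent; 7 /š/ blocks.
From /ḍ/ at 9 rightward: 10 /u/ → [+RTR]; 11 /s/ transparent; 12 /s/ transparent; 13 /š/ blocks.
Targets with no active source: positions 8 15 16 17 stay [-emphatic].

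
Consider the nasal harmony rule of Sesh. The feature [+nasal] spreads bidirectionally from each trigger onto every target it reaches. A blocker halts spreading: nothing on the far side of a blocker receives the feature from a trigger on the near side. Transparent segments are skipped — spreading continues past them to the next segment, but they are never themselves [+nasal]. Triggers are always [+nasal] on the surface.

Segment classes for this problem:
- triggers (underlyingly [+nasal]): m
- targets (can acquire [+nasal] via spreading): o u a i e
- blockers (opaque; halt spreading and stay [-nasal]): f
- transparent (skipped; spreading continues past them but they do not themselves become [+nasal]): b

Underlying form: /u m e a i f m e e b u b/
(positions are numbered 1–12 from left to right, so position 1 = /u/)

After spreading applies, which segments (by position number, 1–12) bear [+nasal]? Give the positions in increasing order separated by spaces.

From /m/ at 2 rightward: 3 /e/ → [+nasal]; 4 /a/ → [+nasal]; 5 /i/ → [+nasal]; 6 /f/ blocks.
From /m/ at 2 leftward: 1 /u/ → [+nasal]; word edge.
From /m/ at 7 rightward: 8 /e/ → [+nasal]; 9 /e/ → [+nasal]; 10 /b/ transparent; 11 /u/ → [+nasal]; 12 /b/ transparent; word edge.
From /m/ at 7 leftward: 6 /f/ blocks.

1 2 3 4 5 7 8 9 11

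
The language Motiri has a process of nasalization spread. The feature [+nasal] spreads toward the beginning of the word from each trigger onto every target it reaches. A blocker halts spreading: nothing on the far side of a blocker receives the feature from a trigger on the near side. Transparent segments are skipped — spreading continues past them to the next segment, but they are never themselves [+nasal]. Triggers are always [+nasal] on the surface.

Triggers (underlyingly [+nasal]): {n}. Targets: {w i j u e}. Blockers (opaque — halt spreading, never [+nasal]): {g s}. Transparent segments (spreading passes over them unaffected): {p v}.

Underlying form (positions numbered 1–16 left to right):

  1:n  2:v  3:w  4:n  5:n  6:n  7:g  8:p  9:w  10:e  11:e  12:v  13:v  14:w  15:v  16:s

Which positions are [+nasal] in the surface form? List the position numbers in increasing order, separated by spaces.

From /n/ at 1 leftward: word edge.
From /n/ at 4 leftward: 3 /w/ → [+nasal]; 2 /v/ transparent; 1 /n/ is itself a trigger — this domain ends here.
From /n/ at 5 leftward: 4 /n/ is itself a trigger — this domain ends here.
From /n/ at 6 leftward: 5 /n/ is itself a trigger — this domain ends here.
Targets with no active source: positions 9 10 11 14 stay [-nasal].

1 3 4 5 6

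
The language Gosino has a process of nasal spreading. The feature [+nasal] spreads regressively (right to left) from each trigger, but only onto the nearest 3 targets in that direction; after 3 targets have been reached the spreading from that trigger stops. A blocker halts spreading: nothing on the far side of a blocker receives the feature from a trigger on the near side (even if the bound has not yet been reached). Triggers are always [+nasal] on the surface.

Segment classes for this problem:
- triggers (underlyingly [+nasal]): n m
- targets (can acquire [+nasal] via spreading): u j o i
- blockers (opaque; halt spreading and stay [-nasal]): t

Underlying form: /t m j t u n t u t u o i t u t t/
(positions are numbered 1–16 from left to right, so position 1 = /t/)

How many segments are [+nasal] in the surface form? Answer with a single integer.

3

From /m/ at 2 leftward: 1 /t/ blocks.
From /n/ at 6 leftward: 5 /u/ → [+nasal]; 4 /t/ blocks.
Targets with no active source: positions 3 8 10 11 12 14 stay [-nasal].
[+nasal] positions on the surface: 2 5 6.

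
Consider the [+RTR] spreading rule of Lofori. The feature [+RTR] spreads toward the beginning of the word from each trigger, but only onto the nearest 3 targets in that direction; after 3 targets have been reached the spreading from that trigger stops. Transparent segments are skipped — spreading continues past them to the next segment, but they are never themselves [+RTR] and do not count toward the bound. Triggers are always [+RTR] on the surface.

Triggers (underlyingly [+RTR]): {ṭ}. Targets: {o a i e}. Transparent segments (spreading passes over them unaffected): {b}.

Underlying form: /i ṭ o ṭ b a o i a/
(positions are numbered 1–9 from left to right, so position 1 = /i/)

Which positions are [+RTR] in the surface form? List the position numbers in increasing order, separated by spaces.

1 2 3 4

From /ṭ/ at 2 leftward: 1 /i/ → [+RTR]; word edge.
From /ṭ/ at 4 leftward: 3 /o/ → [+RTR]; 2 /ṭ/ is itself a trigger — this domain ends here.
Targets with no active source: positions 6 7 8 9 stay [-emphatic].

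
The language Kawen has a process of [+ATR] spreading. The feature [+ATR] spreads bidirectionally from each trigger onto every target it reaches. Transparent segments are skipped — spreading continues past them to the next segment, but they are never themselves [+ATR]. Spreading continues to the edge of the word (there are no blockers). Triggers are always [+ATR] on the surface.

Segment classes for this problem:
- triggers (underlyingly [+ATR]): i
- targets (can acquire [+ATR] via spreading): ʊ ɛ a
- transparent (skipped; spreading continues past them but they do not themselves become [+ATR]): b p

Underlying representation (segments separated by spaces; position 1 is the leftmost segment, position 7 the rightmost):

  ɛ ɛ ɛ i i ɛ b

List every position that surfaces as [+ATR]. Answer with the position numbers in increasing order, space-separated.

From /i/ at 4 rightward: 5 /i/ is itself a trigger — this domain ends here.
From /i/ at 4 leftward: 3 /ɛ/ → [+ATR]; 2 /ɛ/ → [+ATR]; 1 /ɛ/ → [+ATR]; word edge.
From /i/ at 5 rightward: 6 /ɛ/ → [+ATR]; 7 /b/ transparent; word edge.
From /i/ at 5 leftward: 4 /i/ is itself a trigger — this domain ends here.

1 2 3 4 5 6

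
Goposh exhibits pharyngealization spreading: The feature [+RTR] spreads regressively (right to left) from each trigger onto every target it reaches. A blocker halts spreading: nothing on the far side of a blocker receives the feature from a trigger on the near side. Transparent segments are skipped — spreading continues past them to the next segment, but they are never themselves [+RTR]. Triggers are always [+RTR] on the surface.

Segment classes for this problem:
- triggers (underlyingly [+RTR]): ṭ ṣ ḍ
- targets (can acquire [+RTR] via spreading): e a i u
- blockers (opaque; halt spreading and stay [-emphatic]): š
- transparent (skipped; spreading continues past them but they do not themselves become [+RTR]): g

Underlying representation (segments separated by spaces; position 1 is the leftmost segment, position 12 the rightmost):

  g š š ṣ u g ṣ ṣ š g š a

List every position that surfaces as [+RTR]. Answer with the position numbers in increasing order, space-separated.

From /ṣ/ at 4 leftward: 3 /š/ blocks.
From /ṣ/ at 7 leftward: 6 /g/ transparent; 5 /u/ → [+RTR]; 4 /ṣ/ is itself a trigger — this domain ends here.
From /ṣ/ at 8 leftward: 7 /ṣ/ is itself a trigger — this domain ends here.
Target with no active source: position 12 stays [-emphatic].

4 5 7 8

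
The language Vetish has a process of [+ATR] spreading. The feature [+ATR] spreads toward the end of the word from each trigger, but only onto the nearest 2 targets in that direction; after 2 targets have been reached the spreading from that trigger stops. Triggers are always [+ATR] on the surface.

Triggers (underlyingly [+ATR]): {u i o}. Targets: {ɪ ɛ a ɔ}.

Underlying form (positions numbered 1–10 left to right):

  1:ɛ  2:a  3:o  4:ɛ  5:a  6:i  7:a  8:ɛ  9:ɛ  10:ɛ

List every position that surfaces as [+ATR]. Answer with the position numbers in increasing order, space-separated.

From /o/ at 3 rightward: 4 /ɛ/ → [+ATR]; 5 /a/ → [+ATR]; bound reached.
From /i/ at 6 rightward: 7 /a/ → [+ATR]; 8 /ɛ/ → [+ATR]; bound reached.
Targets with no active source: positions 1 2 9 10 stay [-ATR].

3 4 5 6 7 8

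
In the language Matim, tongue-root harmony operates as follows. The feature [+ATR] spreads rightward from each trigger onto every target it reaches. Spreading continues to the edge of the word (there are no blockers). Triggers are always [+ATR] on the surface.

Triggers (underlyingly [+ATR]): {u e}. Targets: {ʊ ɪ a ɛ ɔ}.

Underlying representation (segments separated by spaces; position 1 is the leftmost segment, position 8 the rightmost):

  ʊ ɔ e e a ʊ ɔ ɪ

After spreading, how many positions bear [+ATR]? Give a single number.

6

From /e/ at 3 rightward: 4 /e/ is itself a trigger — this domain ends here.
From /e/ at 4 rightward: 5 /a/ → [+ATR]; 6 /ʊ/ → [+ATR]; 7 /ɔ/ → [+ATR]; 8 /ɪ/ → [+ATR]; word edge.
Targets with no active source: positions 1 2 stay [-ATR].
[+ATR] positions on the surface: 3 4 5 6 7 8.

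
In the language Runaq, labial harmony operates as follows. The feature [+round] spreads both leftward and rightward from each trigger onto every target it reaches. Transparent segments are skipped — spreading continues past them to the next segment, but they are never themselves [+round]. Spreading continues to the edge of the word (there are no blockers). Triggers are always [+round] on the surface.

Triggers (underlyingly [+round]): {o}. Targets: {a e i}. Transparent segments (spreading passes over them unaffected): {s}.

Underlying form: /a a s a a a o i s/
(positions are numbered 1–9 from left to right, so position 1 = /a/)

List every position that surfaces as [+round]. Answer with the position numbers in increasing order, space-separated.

From /o/ at 7 rightward: 8 /i/ → [+round]; 9 /s/ transparent; word edge.
From /o/ at 7 leftward: 6 /a/ → [+round]; 5 /a/ → [+round]; 4 /a/ → [+round]; 3 /s/ transparent; 2 /a/ → [+round]; 1 /a/ → [+round]; word edge.

1 2 4 5 6 7 8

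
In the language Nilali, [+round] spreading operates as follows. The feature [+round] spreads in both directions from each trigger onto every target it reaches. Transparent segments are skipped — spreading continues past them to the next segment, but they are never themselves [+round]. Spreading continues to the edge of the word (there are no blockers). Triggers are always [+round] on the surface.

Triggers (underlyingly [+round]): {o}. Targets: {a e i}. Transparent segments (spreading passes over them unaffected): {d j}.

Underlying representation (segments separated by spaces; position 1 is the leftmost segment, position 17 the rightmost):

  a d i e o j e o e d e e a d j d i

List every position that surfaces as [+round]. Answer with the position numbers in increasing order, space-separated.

1 3 4 5 7 8 9 11 12 13 17

From /o/ at 5 rightward: 6 /j/ transparent; 7 /e/ → [+round]; 8 /o/ is itself a trigger — this domain ends here.
From /o/ at 5 leftward: 4 /e/ → [+round]; 3 /i/ → [+round]; 2 /d/ transparent; 1 /a/ → [+round]; word edge.
From /o/ at 8 rightward: 9 /e/ → [+round]; 10 /d/ transparent; 11 /e/ → [+round]; 12 /e/ → [+round]; 13 /a/ → [+round]; 14 /d/ transparent; 15 /j/ transparent; 16 /d/ transparent; 17 /i/ → [+round]; word edge.
From /o/ at 8 leftward: 7 /e/ → [+round]; 6 /j/ transparent; 5 /o/ is itself a trigger — this domain ends here.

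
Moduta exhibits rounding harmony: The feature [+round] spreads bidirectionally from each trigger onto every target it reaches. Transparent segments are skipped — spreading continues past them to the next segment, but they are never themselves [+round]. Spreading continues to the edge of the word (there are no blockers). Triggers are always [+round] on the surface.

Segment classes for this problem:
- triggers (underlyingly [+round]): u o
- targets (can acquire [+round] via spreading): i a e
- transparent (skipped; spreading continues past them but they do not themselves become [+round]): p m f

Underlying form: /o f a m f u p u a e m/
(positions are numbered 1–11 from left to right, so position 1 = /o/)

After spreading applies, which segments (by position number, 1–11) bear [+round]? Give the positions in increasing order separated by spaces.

From /o/ at 1 rightward: 2 /f/ transparent; 3 /a/ → [+round]; 4 /m/ transparent; 5 /f/ transparent; 6 /u/ is itself a trigger — this domain ends here.
From /o/ at 1 leftward: word edge.
From /u/ at 6 rightward: 7 /p/ transparent; 8 /u/ is itself a trigger — this domain ends here.
From /u/ at 6 leftward: 5 /f/ transparent; 4 /m/ transparent; 3 /a/ → [+round]; 2 /f/ transparent; 1 /o/ is itself a trigger — this domain ends here.
From /u/ at 8 rightward: 9 /a/ → [+round]; 10 /e/ → [+round]; 11 /m/ transparent; word edge.
From /u/ at 8 leftward: 7 /p/ transparent; 6 /u/ is itself a trigger — this domain ends here.

1 3 6 8 9 10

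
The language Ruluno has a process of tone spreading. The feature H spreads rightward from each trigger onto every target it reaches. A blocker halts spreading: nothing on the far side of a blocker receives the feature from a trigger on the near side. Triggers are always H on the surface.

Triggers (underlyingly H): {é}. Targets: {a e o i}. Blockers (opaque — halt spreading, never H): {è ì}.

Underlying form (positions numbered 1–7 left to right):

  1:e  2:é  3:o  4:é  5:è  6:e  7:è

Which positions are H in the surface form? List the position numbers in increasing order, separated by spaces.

From /é/ at 2 rightward: 3 /o/ → H; 4 /é/ is itself a trigger — this domain ends here.
From /é/ at 4 rightward: 5 /è/ blocks.
Targets with no active source: positions 1 6 stay [-high tone].

2 3 4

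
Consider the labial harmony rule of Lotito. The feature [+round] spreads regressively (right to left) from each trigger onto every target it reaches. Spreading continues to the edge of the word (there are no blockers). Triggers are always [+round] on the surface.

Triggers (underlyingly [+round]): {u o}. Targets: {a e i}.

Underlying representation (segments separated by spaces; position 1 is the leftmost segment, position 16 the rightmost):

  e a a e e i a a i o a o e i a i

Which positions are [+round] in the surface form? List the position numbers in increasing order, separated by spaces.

1 2 3 4 5 6 7 8 9 10 11 12

From /o/ at 10 leftward: 9 /i/ → [+round]; 8 /a/ → [+round]; 7 /a/ → [+round]; 6 /i/ → [+round]; 5 /e/ → [+round]; 4 /e/ → [+round]; 3 /a/ → [+round]; 2 /a/ → [+round]; 1 /e/ → [+round]; word edge.
From /o/ at 12 leftward: 11 /a/ → [+round]; 10 /o/ is itself a trigger — this domain ends here.
Targets with no active source: positions 13 14 15 16 stay [-round].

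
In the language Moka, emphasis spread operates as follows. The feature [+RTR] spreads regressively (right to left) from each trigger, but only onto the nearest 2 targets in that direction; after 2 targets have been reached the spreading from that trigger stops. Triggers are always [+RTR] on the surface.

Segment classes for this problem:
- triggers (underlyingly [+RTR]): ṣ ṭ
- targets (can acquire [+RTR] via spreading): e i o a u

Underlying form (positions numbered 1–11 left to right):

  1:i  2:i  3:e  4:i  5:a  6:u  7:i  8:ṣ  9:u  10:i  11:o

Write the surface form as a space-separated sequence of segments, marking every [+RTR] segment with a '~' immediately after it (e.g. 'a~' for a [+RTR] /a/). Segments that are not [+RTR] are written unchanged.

i i e i a u~ i~ ṣ~ u i o

From /ṣ/ at 8 leftward: 7 /i/ → [+RTR]; 6 /u/ → [+RTR]; bound reached.
Targets with no active source: positions 1 2 3 4 5 9 10 11 stay [-emphatic].
[+RTR] positions on the surface: 6 7 8.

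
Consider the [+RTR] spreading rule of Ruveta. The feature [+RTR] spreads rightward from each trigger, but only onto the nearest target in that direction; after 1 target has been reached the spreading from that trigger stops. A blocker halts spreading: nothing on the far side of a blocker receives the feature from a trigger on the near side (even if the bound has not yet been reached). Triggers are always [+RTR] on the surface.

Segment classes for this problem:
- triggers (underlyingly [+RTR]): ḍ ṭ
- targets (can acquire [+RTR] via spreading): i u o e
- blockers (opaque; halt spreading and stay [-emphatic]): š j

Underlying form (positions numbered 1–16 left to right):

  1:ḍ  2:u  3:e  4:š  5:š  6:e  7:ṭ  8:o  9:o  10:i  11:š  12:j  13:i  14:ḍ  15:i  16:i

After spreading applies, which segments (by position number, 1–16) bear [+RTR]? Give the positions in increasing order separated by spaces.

1 2 7 8 14 15

From /ḍ/ at 1 rightward: 2 /u/ → [+RTR]; bound reached.
From /ṭ/ at 7 rightward: 8 /o/ → [+RTR]; bound reached.
From /ḍ/ at 14 rightward: 15 /i/ → [+RTR]; bound reached.
Targets with no active source: positions 3 6 9 10 13 16 stay [-emphatic].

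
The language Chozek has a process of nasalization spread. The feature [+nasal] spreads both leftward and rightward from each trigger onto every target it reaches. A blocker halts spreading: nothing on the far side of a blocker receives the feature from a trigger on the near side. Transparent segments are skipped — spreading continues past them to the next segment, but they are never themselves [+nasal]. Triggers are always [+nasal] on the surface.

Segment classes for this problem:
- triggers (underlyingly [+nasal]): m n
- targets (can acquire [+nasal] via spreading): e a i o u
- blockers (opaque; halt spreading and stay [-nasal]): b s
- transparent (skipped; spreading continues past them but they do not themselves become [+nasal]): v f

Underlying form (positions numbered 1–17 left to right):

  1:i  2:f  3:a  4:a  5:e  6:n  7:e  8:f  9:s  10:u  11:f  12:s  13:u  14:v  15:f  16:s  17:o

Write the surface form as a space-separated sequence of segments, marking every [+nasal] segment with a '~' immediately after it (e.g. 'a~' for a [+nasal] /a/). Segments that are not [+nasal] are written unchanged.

From /n/ at 6 rightward: 7 /e/ → [+nasal]; 8 /f/ transparent; 9 /s/ blocks.
From /n/ at 6 leftward: 5 /e/ → [+nasal]; 4 /a/ → [+nasal]; 3 /a/ → [+nasal]; 2 /f/ transparent; 1 /i/ → [+nasal]; word edge.
Targets with no active source: positions 10 13 17 stay [-nasal].
[+nasal] positions on the surface: 1 3 4 5 6 7.

i~ f a~ a~ e~ n~ e~ f s u f s u v f s o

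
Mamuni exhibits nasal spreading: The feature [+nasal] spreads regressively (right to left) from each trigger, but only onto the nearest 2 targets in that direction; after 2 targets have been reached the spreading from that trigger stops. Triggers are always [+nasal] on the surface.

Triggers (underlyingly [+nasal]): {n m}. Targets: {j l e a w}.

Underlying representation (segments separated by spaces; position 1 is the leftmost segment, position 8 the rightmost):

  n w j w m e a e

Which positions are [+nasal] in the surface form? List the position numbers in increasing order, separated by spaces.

1 3 4 5

From /n/ at 1 leftward: word edge.
From /m/ at 5 leftward: 4 /w/ → [+nasal]; 3 /j/ → [+nasal]; bound reached.
Targets with no active source: positions 2 6 7 8 stay [-nasal].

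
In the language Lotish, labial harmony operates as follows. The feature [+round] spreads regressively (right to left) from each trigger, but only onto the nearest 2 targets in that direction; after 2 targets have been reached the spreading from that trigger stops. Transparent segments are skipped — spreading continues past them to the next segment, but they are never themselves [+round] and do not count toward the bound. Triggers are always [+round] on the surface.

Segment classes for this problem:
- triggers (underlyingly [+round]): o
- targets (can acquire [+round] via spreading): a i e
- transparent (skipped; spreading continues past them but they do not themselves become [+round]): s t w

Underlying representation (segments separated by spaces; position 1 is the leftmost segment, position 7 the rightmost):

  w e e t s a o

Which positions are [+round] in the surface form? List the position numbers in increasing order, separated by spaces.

3 6 7

From /o/ at 7 leftward: 6 /a/ → [+round]; 5 /s/ transparent; 4 /t/ transparent; 3 /e/ → [+round]; bound reached.
Target with no active source: position 2 stays [-round].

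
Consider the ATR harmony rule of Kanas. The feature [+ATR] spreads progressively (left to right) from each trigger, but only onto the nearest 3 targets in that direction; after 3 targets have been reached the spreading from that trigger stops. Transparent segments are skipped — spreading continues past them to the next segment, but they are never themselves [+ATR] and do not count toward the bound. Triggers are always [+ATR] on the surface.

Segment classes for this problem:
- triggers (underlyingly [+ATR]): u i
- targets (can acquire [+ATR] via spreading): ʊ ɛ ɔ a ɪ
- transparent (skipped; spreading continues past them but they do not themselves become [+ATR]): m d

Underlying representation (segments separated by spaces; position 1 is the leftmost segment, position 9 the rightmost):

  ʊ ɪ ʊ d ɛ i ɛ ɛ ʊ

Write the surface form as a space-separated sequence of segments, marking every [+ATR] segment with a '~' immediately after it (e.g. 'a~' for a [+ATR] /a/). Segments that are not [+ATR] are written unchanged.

ʊ ɪ ʊ d ɛ i~ ɛ~ ɛ~ ʊ~

From /i/ at 6 rightward: 7 /ɛ/ → [+ATR]; 8 /ɛ/ → [+ATR]; 9 /ʊ/ → [+ATR]; bound reached.
Targets with no active source: positions 1 2 3 5 stay [-ATR].
[+ATR] positions on the surface: 6 7 8 9.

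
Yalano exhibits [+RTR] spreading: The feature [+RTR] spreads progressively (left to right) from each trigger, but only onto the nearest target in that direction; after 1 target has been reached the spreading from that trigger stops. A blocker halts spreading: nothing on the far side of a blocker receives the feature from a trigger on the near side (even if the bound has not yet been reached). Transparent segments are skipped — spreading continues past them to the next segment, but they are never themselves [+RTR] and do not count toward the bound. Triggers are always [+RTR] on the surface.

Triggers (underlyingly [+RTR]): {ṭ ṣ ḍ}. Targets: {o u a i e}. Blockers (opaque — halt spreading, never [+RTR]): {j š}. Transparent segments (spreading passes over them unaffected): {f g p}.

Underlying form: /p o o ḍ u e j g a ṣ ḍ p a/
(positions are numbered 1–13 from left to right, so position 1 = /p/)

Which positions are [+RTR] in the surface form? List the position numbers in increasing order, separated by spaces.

From /ḍ/ at 4 rightward: 5 /u/ → [+RTR]; bound reached.
From /ṣ/ at 10 rightward: 11 /ḍ/ is itself a trigger — this domain ends here.
From /ḍ/ at 11 rightward: 12 /p/ transparent; 13 /a/ → [+RTR]; bound reached.
Targets with no active source: positions 2 3 6 9 stay [-emphatic].

4 5 10 11 13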